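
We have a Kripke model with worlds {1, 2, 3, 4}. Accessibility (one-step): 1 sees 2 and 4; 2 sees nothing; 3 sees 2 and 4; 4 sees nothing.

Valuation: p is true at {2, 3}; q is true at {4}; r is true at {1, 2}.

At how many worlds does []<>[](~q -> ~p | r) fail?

2

1: successors {2, 4}; <>[](~q -> ~p | r) there: 2:F, 4:F. ✗
2: no successors, so []<>[](~q -> ~p | r) holds vacuously. ✓
3: successors {2, 4}; <>[](~q -> ~p | r) there: 2:F, 4:F. ✗
4: no successors, so []<>[](~q -> ~p | r) holds vacuously. ✓
Satisfying worlds: {2, 4}.
So []<>[](~q -> ~p | r) fails at the other 2 worlds.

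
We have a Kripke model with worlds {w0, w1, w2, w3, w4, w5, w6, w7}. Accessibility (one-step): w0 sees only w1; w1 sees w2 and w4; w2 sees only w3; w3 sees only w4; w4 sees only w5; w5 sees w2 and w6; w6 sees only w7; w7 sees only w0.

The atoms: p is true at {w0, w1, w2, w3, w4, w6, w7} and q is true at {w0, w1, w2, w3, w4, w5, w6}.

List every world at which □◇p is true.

w0: successors {w1}; ◇p there: w1:T. ✓
w1: successors {w2, w4}; ◇p there: w2:T, w4:F. ✗
w2: successors {w3}; ◇p there: w3:T. ✓
w3: successors {w4}; ◇p there: w4:F. ✗
w4: successors {w5}; ◇p there: w5:T. ✓
w5: successors {w2, w6}; ◇p there: w2:T, w6:T. ✓
w6: successors {w7}; ◇p there: w7:T. ✓
w7: successors {w0}; ◇p there: w0:T. ✓

{w0, w2, w4, w5, w6, w7}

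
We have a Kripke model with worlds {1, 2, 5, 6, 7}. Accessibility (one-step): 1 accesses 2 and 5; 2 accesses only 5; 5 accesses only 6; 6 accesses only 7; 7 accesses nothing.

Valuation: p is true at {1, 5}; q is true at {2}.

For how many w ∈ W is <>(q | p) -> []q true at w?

1: <>(q | p) is T, []q is F. ✗
2: <>(q | p) is T, []q is F. ✗
5: <>(q | p) is F, []q is F. ✓
6: <>(q | p) is F, []q is F. ✓
7: <>(q | p) is F, []q is T. ✓
Satisfying worlds: {5, 6, 7}.

3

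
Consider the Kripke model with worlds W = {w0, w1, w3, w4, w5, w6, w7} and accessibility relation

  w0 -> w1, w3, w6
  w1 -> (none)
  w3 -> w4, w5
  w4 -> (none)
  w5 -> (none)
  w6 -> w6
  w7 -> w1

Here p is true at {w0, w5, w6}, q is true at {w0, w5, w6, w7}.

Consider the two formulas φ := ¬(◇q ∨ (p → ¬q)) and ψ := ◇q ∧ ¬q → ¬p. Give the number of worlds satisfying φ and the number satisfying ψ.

For ¬(◇q ∨ (p → ¬q)):
w0: ◇q ∨ (p → ¬q) is T. ✗
w1: ◇q ∨ (p → ¬q) is T. ✗
w3: ◇q ∨ (p → ¬q) is T. ✗
w4: ◇q ∨ (p → ¬q) is T. ✗
w5: ◇q ∨ (p → ¬q) is F. ✓
w6: ◇q ∨ (p → ¬q) is T. ✗
w7: ◇q ∨ (p → ¬q) is T. ✗
— 1 world.
For ◇q ∧ ¬q → ¬p:
w0: ◇q ∧ ¬q is F, ¬p is F. ✓
w1: ◇q ∧ ¬q is F, ¬p is T. ✓
w3: ◇q ∧ ¬q is T, ¬p is T. ✓
w4: ◇q ∧ ¬q is F, ¬p is T. ✓
w5: ◇q ∧ ¬q is F, ¬p is F. ✓
w6: ◇q ∧ ¬q is F, ¬p is F. ✓
w7: ◇q ∧ ¬q is F, ¬p is T. ✓
— 7 worlds.

1 and 7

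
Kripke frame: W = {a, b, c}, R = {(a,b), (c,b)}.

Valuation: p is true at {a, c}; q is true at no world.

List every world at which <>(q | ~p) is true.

a: successors {b}; q | ~p there: b:T. ✓
b: no successors, so <>(q | ~p) fails. ✗
c: successors {b}; q | ~p there: b:T. ✓

{a, c}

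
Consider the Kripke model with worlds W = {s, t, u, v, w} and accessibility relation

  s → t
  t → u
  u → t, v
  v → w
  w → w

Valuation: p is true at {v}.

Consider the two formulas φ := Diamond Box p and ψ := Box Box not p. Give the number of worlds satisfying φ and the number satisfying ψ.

0 and 4

For Diamond Box p:
s: successors {t}; Box p there: t:F. ✗
t: successors {u}; Box p there: u:F. ✗
u: successors {t, v}; Box p there: t:F, v:F. ✗
v: successors {w}; Box p there: w:F. ✗
w: successors {w}; Box p there: w:F. ✗
— 0 worlds.
For Box Box not p:
s: successors {t}; Box not p there: t:T. ✓
t: successors {u}; Box not p there: u:F. ✗
u: successors {t, v}; Box not p there: t:T, v:T. ✓
v: successors {w}; Box not p there: w:T. ✓
w: successors {w}; Box not p there: w:T. ✓
— 4 worlds.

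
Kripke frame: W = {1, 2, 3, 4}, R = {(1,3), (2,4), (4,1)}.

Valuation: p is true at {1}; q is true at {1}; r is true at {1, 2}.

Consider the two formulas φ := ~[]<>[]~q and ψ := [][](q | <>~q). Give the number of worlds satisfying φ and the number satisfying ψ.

For ~[]<>[]~q:
1: []<>[]~q is F. ✓
2: []<>[]~q is T. ✗
3: []<>[]~q is T. ✗
4: []<>[]~q is T. ✗
— 1 world.
For [][](q | <>~q):
1: successors {3}; [](q | <>~q) there: 3:T. ✓
2: successors {4}; [](q | <>~q) there: 4:T. ✓
3: no successors, so [][](q | <>~q) holds vacuously. ✓
4: successors {1}; [](q | <>~q) there: 1:F. ✗
— 3 worlds.

1 and 3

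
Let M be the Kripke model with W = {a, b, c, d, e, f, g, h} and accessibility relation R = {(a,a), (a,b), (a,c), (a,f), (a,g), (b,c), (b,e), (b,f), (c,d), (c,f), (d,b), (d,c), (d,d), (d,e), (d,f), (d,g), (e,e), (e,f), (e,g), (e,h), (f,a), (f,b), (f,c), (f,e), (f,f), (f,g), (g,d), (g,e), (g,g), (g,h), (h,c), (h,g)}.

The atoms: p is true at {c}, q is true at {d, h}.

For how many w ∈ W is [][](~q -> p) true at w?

a: successors {a, b, c, f, g}; [](~q -> p) there: a:F, b:F, c:F, f:F, g:F. ✗
b: successors {c, e, f}; [](~q -> p) there: c:F, e:F, f:F. ✗
c: successors {d, f}; [](~q -> p) there: d:F, f:F. ✗
d: successors {b, c, d, e, f, g}; [](~q -> p) there: b:F, c:F, d:F, e:F, f:F, g:F. ✗
e: successors {e, f, g, h}; [](~q -> p) there: e:F, f:F, g:F, h:F. ✗
f: successors {a, b, c, e, f, g}; [](~q -> p) there: a:F, b:F, c:F, e:F, f:F, g:F. ✗
g: successors {d, e, g, h}; [](~q -> p) there: d:F, e:F, g:F, h:F. ✗
h: successors {c, g}; [](~q -> p) there: c:F, g:F. ✗
Satisfying worlds: ∅.

0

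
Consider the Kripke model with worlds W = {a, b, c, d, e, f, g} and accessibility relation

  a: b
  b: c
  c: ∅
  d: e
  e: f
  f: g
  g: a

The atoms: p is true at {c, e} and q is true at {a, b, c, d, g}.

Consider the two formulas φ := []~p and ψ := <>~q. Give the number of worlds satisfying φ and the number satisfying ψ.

For []~p:
a: successors {b}; ~p there: b:T. ✓
b: successors {c}; ~p there: c:F. ✗
c: no successors, so []~p holds vacuously. ✓
d: successors {e}; ~p there: e:F. ✗
e: successors {f}; ~p there: f:T. ✓
f: successors {g}; ~p there: g:T. ✓
g: successors {a}; ~p there: a:T. ✓
— 5 worlds.
For <>~q:
a: successors {b}; ~q there: b:F. ✗
b: successors {c}; ~q there: c:F. ✗
c: no successors, so <>~q fails. ✗
d: successors {e}; ~q there: e:T. ✓
e: successors {f}; ~q there: f:T. ✓
f: successors {g}; ~q there: g:F. ✗
g: successors {a}; ~q there: a:F. ✗
— 2 worlds.

5 and 2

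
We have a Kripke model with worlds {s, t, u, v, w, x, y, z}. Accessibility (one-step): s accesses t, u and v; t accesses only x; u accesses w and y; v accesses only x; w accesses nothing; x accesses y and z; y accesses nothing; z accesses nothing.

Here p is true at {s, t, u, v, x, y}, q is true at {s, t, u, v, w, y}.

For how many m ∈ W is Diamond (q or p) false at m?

3

s: successors {t, u, v}; q or p there: t:T, u:T, v:T. ✓
t: successors {x}; q or p there: x:T. ✓
u: successors {w, y}; q or p there: w:T, y:T. ✓
v: successors {x}; q or p there: x:T. ✓
w: no successors, so Diamond (q or p) fails. ✗
x: successors {y, z}; q or p there: y:T, z:F. ✓
y: no successors, so Diamond (q or p) fails. ✗
z: no successors, so Diamond (q or p) fails. ✗
Satisfying worlds: {s, t, u, v, x}.
So Diamond (q or p) fails at the other 3 worlds.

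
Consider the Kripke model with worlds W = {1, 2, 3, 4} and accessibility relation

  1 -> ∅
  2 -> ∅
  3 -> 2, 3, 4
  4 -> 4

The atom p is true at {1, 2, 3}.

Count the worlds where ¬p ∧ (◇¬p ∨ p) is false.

1: ¬p is F, ◇¬p ∨ p is T. ✗
2: ¬p is F, ◇¬p ∨ p is T. ✗
3: ¬p is F, ◇¬p ∨ p is T. ✗
4: ¬p is T, ◇¬p ∨ p is T. ✓
Satisfying worlds: {4}.
So ¬p ∧ (◇¬p ∨ p) fails at the other 3 worlds.

3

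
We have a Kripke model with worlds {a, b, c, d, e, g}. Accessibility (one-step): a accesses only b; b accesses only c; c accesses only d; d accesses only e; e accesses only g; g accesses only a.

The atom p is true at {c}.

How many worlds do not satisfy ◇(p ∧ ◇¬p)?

5

a: successors {b}; p ∧ ◇¬p there: b:F. ✗
b: successors {c}; p ∧ ◇¬p there: c:T. ✓
c: successors {d}; p ∧ ◇¬p there: d:F. ✗
d: successors {e}; p ∧ ◇¬p there: e:F. ✗
e: successors {g}; p ∧ ◇¬p there: g:F. ✗
g: successors {a}; p ∧ ◇¬p there: a:F. ✗
Satisfying worlds: {b}.
So ◇(p ∧ ◇¬p) fails at the other 5 worlds.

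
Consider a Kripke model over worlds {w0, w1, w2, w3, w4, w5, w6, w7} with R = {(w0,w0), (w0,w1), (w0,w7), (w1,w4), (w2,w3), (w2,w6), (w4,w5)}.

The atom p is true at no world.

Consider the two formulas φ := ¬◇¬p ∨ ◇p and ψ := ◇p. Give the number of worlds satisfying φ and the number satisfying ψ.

For ¬◇¬p ∨ ◇p:
w0: ¬◇¬p is F, ◇p is F. ✗
w1: ¬◇¬p is F, ◇p is F. ✗
w2: ¬◇¬p is F, ◇p is F. ✗
w3: ¬◇¬p is T, ◇p is F. ✓
w4: ¬◇¬p is F, ◇p is F. ✗
w5: ¬◇¬p is T, ◇p is F. ✓
w6: ¬◇¬p is T, ◇p is F. ✓
w7: ¬◇¬p is T, ◇p is F. ✓
— 4 worlds.
For ◇p:
w0: successors {w0, w1, w7}; p there: w0:F, w1:F, w7:F. ✗
w1: successors {w4}; p there: w4:F. ✗
w2: successors {w3, w6}; p there: w3:F, w6:F. ✗
w3: no successors, so ◇p fails. ✗
w4: successors {w5}; p there: w5:F. ✗
w5: no successors, so ◇p fails. ✗
w6: no successors, so ◇p fails. ✗
w7: no successors, so ◇p fails. ✗
— 0 worlds.

4 and 0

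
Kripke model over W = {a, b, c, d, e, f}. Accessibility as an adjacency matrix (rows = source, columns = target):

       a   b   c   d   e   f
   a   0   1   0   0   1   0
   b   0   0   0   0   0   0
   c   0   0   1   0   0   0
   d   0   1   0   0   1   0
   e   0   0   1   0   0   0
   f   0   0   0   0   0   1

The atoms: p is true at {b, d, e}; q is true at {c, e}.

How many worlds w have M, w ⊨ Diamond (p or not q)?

3

a: successors {b, e}; p or not q there: b:T, e:T. ✓
b: no successors, so Diamond (p or not q) fails. ✗
c: successors {c}; p or not q there: c:F. ✗
d: successors {b, e}; p or not q there: b:T, e:T. ✓
e: successors {c}; p or not q there: c:F. ✗
f: successors {f}; p or not q there: f:T. ✓
Satisfying worlds: {a, d, f}.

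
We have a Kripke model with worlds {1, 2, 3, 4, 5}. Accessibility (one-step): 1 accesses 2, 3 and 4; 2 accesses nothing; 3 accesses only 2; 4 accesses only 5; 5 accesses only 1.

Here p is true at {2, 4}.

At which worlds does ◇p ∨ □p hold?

1: ◇p is T, □p is F. ✓
2: ◇p is F, □p is T. ✓
3: ◇p is T, □p is T. ✓
4: ◇p is F, □p is F. ✗
5: ◇p is F, □p is F. ✗

{1, 2, 3}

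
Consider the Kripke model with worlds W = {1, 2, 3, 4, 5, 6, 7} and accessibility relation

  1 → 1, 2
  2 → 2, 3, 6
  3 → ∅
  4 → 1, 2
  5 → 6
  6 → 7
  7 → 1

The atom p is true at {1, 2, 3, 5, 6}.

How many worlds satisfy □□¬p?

1: successors {1, 2}; □¬p there: 1:F, 2:F. ✗
2: successors {2, 3, 6}; □¬p there: 2:F, 3:T, 6:T. ✗
3: no successors, so □□¬p holds vacuously. ✓
4: successors {1, 2}; □¬p there: 1:F, 2:F. ✗
5: successors {6}; □¬p there: 6:T. ✓
6: successors {7}; □¬p there: 7:F. ✗
7: successors {1}; □¬p there: 1:F. ✗
Satisfying worlds: {3, 5}.

2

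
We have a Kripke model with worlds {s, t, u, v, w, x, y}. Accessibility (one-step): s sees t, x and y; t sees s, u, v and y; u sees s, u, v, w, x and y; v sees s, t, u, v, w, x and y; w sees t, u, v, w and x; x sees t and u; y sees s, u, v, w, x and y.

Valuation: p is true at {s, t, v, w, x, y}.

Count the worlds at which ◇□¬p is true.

s: successors {t, x, y}; □¬p there: t:F, x:F, y:F. ✗
t: successors {s, u, v, y}; □¬p there: s:F, u:F, v:F, y:F. ✗
u: successors {s, u, v, w, x, y}; □¬p there: s:F, u:F, v:F, w:F, x:F, y:F. ✗
v: successors {s, t, u, v, w, x, y}; □¬p there: s:F, t:F, u:F, v:F, w:F, x:F, y:F. ✗
w: successors {t, u, v, w, x}; □¬p there: t:F, u:F, v:F, w:F, x:F. ✗
x: successors {t, u}; □¬p there: t:F, u:F. ✗
y: successors {s, u, v, w, x, y}; □¬p there: s:F, u:F, v:F, w:F, x:F, y:F. ✗
Satisfying worlds: ∅.

0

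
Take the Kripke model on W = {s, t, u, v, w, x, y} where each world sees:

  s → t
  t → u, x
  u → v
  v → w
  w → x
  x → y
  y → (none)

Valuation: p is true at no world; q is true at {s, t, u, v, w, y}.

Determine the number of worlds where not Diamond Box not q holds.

5

s: Diamond Box not q is F. ✓
t: Diamond Box not q is F. ✓
u: Diamond Box not q is F. ✓
v: Diamond Box not q is T. ✗
w: Diamond Box not q is F. ✓
x: Diamond Box not q is T. ✗
y: Diamond Box not q is F. ✓
Satisfying worlds: {s, t, u, w, y}.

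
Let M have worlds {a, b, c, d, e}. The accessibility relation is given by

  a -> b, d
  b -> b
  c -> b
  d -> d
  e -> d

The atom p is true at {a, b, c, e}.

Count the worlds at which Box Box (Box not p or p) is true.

5

a: successors {b, d}; Box (Box not p or p) there: b:T, d:T. ✓
b: successors {b}; Box (Box not p or p) there: b:T. ✓
c: successors {b}; Box (Box not p or p) there: b:T. ✓
d: successors {d}; Box (Box not p or p) there: d:T. ✓
e: successors {d}; Box (Box not p or p) there: d:T. ✓
Satisfying worlds: {a, b, c, d, e}.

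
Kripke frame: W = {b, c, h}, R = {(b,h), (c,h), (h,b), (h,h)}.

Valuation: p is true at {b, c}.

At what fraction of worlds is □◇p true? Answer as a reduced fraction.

2/3

b: successors {h}; ◇p there: h:T. ✓
c: successors {h}; ◇p there: h:T. ✓
h: successors {b, h}; ◇p there: b:F, h:T. ✗
That's 2 of 3 worlds, so 2/3.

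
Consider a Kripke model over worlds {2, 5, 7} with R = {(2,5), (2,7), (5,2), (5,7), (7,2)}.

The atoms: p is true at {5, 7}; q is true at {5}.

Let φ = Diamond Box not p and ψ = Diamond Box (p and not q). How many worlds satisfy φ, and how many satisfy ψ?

2 and 0

For Diamond Box not p:
2: successors {5, 7}; Box not p there: 5:F, 7:T. ✓
5: successors {2, 7}; Box not p there: 2:F, 7:T. ✓
7: successors {2}; Box not p there: 2:F. ✗
— 2 worlds.
For Diamond Box (p and not q):
2: successors {5, 7}; Box (p and not q) there: 5:F, 7:F. ✗
5: successors {2, 7}; Box (p and not q) there: 2:F, 7:F. ✗
7: successors {2}; Box (p and not q) there: 2:F. ✗
— 0 worlds.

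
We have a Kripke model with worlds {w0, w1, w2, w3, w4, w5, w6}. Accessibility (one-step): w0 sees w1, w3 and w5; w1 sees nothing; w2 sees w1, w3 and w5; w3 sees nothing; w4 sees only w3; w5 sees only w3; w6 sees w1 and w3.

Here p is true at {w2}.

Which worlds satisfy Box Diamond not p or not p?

w0: Box Diamond not p is F, not p is T. ✓
w1: Box Diamond not p is T, not p is T. ✓
w2: Box Diamond not p is F, not p is F. ✗
w3: Box Diamond not p is T, not p is T. ✓
w4: Box Diamond not p is F, not p is T. ✓
w5: Box Diamond not p is F, not p is T. ✓
w6: Box Diamond not p is F, not p is T. ✓

{w0, w1, w3, w4, w5, w6}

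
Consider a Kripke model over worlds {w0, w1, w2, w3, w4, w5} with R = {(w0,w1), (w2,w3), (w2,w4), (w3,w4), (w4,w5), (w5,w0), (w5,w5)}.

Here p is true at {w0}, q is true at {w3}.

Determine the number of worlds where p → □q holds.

w0: p is T, □q is F. ✗
w1: p is F, □q is T. ✓
w2: p is F, □q is F. ✓
w3: p is F, □q is F. ✓
w4: p is F, □q is F. ✓
w5: p is F, □q is F. ✓
Satisfying worlds: {w1, w2, w3, w4, w5}.

5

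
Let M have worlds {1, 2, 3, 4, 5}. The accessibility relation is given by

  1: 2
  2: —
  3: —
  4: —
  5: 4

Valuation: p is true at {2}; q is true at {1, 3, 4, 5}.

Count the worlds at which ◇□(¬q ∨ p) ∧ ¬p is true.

2

1: ◇□(¬q ∨ p) is T, ¬p is T. ✓
2: ◇□(¬q ∨ p) is F, ¬p is F. ✗
3: ◇□(¬q ∨ p) is F, ¬p is T. ✗
4: ◇□(¬q ∨ p) is F, ¬p is T. ✗
5: ◇□(¬q ∨ p) is T, ¬p is T. ✓
Satisfying worlds: {1, 5}.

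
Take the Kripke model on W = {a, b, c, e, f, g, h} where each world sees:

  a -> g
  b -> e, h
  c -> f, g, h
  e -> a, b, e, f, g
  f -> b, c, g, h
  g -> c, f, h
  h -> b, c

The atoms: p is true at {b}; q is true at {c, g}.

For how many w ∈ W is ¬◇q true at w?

1

a: ◇q is T. ✗
b: ◇q is F. ✓
c: ◇q is T. ✗
e: ◇q is T. ✗
f: ◇q is T. ✗
g: ◇q is T. ✗
h: ◇q is T. ✗
Satisfying worlds: {b}.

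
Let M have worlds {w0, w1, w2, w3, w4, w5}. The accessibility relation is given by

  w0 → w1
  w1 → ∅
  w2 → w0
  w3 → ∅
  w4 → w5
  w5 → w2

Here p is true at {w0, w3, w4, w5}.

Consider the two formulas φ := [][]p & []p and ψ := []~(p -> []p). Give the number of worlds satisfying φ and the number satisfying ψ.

For [][]p & []p:
w0: [][]p is T, []p is F. ✗
w1: [][]p is T, []p is T. ✓
w2: [][]p is F, []p is T. ✗
w3: [][]p is T, []p is T. ✓
w4: [][]p is F, []p is T. ✗
w5: [][]p is T, []p is F. ✗
— 2 worlds.
For []~(p -> []p):
w0: successors {w1}; ~(p -> []p) there: w1:F. ✗
w1: no successors, so []~(p -> []p) holds vacuously. ✓
w2: successors {w0}; ~(p -> []p) there: w0:T. ✓
w3: no successors, so []~(p -> []p) holds vacuously. ✓
w4: successors {w5}; ~(p -> []p) there: w5:T. ✓
w5: successors {w2}; ~(p -> []p) there: w2:F. ✗
— 4 worlds.

2 and 4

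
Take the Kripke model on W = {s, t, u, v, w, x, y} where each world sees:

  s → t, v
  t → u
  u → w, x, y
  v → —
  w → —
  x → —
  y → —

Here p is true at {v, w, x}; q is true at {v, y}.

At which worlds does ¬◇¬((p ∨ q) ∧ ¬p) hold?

s: ◇¬((p ∨ q) ∧ ¬p) is T. ✗
t: ◇¬((p ∨ q) ∧ ¬p) is T. ✗
u: ◇¬((p ∨ q) ∧ ¬p) is T. ✗
v: ◇¬((p ∨ q) ∧ ¬p) is F. ✓
w: ◇¬((p ∨ q) ∧ ¬p) is F. ✓
x: ◇¬((p ∨ q) ∧ ¬p) is F. ✓
y: ◇¬((p ∨ q) ∧ ¬p) is F. ✓

{v, w, x, y}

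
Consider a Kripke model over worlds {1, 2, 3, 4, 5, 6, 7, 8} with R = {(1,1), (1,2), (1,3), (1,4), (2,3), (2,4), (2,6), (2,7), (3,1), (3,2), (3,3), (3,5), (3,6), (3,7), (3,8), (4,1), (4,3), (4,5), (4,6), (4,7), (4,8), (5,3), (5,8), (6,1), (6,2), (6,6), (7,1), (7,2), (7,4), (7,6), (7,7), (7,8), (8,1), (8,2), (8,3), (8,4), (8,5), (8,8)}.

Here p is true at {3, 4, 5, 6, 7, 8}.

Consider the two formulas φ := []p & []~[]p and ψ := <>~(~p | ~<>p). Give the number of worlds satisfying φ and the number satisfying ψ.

For []p & []~[]p:
1: []p is F, []~[]p is F. ✗
2: []p is T, []~[]p is T. ✓
3: []p is F, []~[]p is F. ✗
4: []p is F, []~[]p is F. ✗
5: []p is T, []~[]p is T. ✓
6: []p is F, []~[]p is F. ✗
7: []p is F, []~[]p is F. ✗
8: []p is F, []~[]p is F. ✗
— 2 worlds.
For <>~(~p | ~<>p):
1: successors {1, 2, 3, 4}; ~(~p | ~<>p) there: 1:F, 2:F, 3:T, 4:T. ✓
2: successors {3, 4, 6, 7}; ~(~p | ~<>p) there: 3:T, 4:T, 6:T, 7:T. ✓
3: successors {1, 2, 3, 5, 6, 7, 8}; ~(~p | ~<>p) there: 1:F, 2:F, 3:T, 5:T, 6:T, 7:T, 8:T. ✓
4: successors {1, 3, 5, 6, 7, 8}; ~(~p | ~<>p) there: 1:F, 3:T, 5:T, 6:T, 7:T, 8:T. ✓
5: successors {3, 8}; ~(~p | ~<>p) there: 3:T, 8:T. ✓
6: successors {1, 2, 6}; ~(~p | ~<>p) there: 1:F, 2:F, 6:T. ✓
7: successors {1, 2, 4, 6, 7, 8}; ~(~p | ~<>p) there: 1:F, 2:F, 4:T, 6:T, 7:T, 8:T. ✓
8: successors {1, 2, 3, 4, 5, 8}; ~(~p | ~<>p) there: 1:F, 2:F, 3:T, 4:T, 5:T, 8:T. ✓
— 8 worlds.

2 and 8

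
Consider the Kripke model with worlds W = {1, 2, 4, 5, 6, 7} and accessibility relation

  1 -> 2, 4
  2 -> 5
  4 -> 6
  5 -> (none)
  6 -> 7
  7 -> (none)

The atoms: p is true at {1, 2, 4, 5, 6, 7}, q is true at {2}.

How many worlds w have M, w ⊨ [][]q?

1: successors {2, 4}; []q there: 2:F, 4:F. ✗
2: successors {5}; []q there: 5:T. ✓
4: successors {6}; []q there: 6:F. ✗
5: no successors, so [][]q holds vacuously. ✓
6: successors {7}; []q there: 7:T. ✓
7: no successors, so [][]q holds vacuously. ✓
Satisfying worlds: {2, 5, 6, 7}.

4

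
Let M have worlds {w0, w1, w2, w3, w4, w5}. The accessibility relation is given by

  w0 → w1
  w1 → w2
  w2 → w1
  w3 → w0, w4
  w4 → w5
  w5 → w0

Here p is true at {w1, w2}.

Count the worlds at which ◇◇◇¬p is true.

w0: successors {w1}; ◇◇¬p there: w1:F. ✗
w1: successors {w2}; ◇◇¬p there: w2:F. ✗
w2: successors {w1}; ◇◇¬p there: w1:F. ✗
w3: successors {w0, w4}; ◇◇¬p there: w0:F, w4:T. ✓
w4: successors {w5}; ◇◇¬p there: w5:F. ✗
w5: successors {w0}; ◇◇¬p there: w0:F. ✗
Satisfying worlds: {w3}.

1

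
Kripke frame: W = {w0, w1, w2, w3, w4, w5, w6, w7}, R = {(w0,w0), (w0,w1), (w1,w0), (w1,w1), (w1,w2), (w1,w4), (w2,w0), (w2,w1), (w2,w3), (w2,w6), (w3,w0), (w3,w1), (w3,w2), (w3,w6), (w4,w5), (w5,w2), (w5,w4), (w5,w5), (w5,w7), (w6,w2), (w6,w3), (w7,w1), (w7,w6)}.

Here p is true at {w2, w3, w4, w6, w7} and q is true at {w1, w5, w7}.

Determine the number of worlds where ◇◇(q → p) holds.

8

w0: successors {w0, w1}; ◇(q → p) there: w0:T, w1:T. ✓
w1: successors {w0, w1, w2, w4}; ◇(q → p) there: w0:T, w1:T, w2:T, w4:F. ✓
w2: successors {w0, w1, w3, w6}; ◇(q → p) there: w0:T, w1:T, w3:T, w6:T. ✓
w3: successors {w0, w1, w2, w6}; ◇(q → p) there: w0:T, w1:T, w2:T, w6:T. ✓
w4: successors {w5}; ◇(q → p) there: w5:T. ✓
w5: successors {w2, w4, w5, w7}; ◇(q → p) there: w2:T, w4:F, w5:T, w7:T. ✓
w6: successors {w2, w3}; ◇(q → p) there: w2:T, w3:T. ✓
w7: successors {w1, w6}; ◇(q → p) there: w1:T, w6:T. ✓
Satisfying worlds: {w0, w1, w2, w3, w4, w5, w6, w7}.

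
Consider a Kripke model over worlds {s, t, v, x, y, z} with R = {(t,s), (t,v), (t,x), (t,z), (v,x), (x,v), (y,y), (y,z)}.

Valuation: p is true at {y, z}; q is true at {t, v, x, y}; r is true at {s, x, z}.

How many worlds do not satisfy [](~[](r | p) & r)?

3

s: no successors, so [](~[](r | p) & r) holds vacuously. ✓
t: successors {s, v, x, z}; ~[](r | p) & r there: s:F, v:F, x:T, z:F. ✗
v: successors {x}; ~[](r | p) & r there: x:T. ✓
x: successors {v}; ~[](r | p) & r there: v:F. ✗
y: successors {y, z}; ~[](r | p) & r there: y:F, z:F. ✗
z: no successors, so [](~[](r | p) & r) holds vacuously. ✓
Satisfying worlds: {s, v, z}.
So [](~[](r | p) & r) fails at the other 3 worlds.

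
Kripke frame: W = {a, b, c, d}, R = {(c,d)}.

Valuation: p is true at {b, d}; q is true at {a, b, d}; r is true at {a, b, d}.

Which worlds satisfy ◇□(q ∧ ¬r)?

{c}

a: no successors, so ◇□(q ∧ ¬r) fails. ✗
b: no successors, so ◇□(q ∧ ¬r) fails. ✗
c: successors {d}; □(q ∧ ¬r) there: d:T. ✓
d: no successors, so ◇□(q ∧ ¬r) fails. ✗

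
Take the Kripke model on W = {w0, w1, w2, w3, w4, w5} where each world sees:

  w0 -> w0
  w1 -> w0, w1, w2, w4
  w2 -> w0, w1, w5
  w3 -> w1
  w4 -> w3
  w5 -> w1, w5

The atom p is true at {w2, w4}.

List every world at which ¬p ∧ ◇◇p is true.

{w1, w3, w5}

w0: ¬p is T, ◇◇p is F. ✗
w1: ¬p is T, ◇◇p is T. ✓
w2: ¬p is F, ◇◇p is T. ✗
w3: ¬p is T, ◇◇p is T. ✓
w4: ¬p is F, ◇◇p is F. ✗
w5: ¬p is T, ◇◇p is T. ✓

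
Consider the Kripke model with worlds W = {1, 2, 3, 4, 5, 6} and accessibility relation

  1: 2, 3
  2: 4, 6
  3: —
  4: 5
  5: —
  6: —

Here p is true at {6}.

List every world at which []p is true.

1: successors {2, 3}; p there: 2:F, 3:F. ✗
2: successors {4, 6}; p there: 4:F, 6:T. ✗
3: no successors, so []p holds vacuously. ✓
4: successors {5}; p there: 5:F. ✗
5: no successors, so []p holds vacuously. ✓
6: no successors, so []p holds vacuously. ✓

{3, 5, 6}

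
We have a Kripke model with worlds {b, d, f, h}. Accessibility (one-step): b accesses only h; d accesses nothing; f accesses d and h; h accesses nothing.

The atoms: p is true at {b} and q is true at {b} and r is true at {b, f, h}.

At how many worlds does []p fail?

2

b: successors {h}; p there: h:F. ✗
d: no successors, so []p holds vacuously. ✓
f: successors {d, h}; p there: d:F, h:F. ✗
h: no successors, so []p holds vacuously. ✓
Satisfying worlds: {d, h}.
So []p fails at the other 2 worlds.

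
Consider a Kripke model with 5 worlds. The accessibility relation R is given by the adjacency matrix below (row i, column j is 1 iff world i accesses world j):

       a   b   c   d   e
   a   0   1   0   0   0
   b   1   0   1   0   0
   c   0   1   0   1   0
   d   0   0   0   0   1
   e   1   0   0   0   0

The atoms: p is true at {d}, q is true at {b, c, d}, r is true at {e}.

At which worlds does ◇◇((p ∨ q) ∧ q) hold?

{a, b, c, e}

a: successors {b}; ◇((p ∨ q) ∧ q) there: b:T. ✓
b: successors {a, c}; ◇((p ∨ q) ∧ q) there: a:T, c:T. ✓
c: successors {b, d}; ◇((p ∨ q) ∧ q) there: b:T, d:F. ✓
d: successors {e}; ◇((p ∨ q) ∧ q) there: e:F. ✗
e: successors {a}; ◇((p ∨ q) ∧ q) there: a:T. ✓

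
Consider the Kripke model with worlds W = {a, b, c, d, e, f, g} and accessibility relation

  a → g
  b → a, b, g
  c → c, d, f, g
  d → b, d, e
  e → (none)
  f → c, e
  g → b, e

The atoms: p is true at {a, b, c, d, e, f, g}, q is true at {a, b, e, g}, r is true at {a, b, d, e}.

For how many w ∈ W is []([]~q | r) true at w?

a: successors {g}; []~q | r there: g:F. ✗
b: successors {a, b, g}; []~q | r there: a:T, b:T, g:F. ✗
c: successors {c, d, f, g}; []~q | r there: c:F, d:T, f:F, g:F. ✗
d: successors {b, d, e}; []~q | r there: b:T, d:T, e:T. ✓
e: no successors, so []([]~q | r) holds vacuously. ✓
f: successors {c, e}; []~q | r there: c:F, e:T. ✗
g: successors {b, e}; []~q | r there: b:T, e:T. ✓
Satisfying worlds: {d, e, g}.

3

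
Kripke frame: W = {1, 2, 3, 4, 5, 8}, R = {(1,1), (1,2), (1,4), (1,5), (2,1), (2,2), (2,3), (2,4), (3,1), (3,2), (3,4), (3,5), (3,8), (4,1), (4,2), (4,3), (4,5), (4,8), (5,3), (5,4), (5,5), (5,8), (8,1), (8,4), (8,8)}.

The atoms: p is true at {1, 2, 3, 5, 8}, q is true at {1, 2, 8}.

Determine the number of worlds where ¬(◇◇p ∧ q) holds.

1: ◇◇p ∧ q is T. ✗
2: ◇◇p ∧ q is T. ✗
3: ◇◇p ∧ q is F. ✓
4: ◇◇p ∧ q is F. ✓
5: ◇◇p ∧ q is F. ✓
8: ◇◇p ∧ q is T. ✗
Satisfying worlds: {3, 4, 5}.

3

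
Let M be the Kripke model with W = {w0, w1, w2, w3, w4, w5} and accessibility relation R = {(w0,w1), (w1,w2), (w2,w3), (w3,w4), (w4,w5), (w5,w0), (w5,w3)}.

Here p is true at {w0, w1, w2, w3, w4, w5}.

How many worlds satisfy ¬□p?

w0: □p is T. ✗
w1: □p is T. ✗
w2: □p is T. ✗
w3: □p is T. ✗
w4: □p is T. ✗
w5: □p is T. ✗
Satisfying worlds: ∅.

0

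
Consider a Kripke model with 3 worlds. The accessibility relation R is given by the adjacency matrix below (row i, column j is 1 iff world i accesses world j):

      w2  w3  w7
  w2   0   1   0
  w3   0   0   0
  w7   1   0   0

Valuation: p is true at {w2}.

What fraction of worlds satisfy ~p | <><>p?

w2: ~p is F, <><>p is F. ✗
w3: ~p is T, <><>p is F. ✓
w7: ~p is T, <><>p is F. ✓
That's 2 of 3 worlds, so 2/3.

2/3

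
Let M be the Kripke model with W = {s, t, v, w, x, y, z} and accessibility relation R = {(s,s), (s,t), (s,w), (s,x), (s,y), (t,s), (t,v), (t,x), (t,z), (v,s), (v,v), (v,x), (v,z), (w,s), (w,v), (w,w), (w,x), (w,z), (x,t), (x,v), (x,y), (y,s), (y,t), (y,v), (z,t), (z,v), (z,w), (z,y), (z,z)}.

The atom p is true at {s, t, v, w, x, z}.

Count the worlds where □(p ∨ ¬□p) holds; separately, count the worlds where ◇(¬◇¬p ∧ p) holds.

For □(p ∨ ¬□p):
s: successors {s, t, w, x, y}; p ∨ ¬□p there: s:T, t:T, w:T, x:T, y:F. ✗
t: successors {s, v, x, z}; p ∨ ¬□p there: s:T, v:T, x:T, z:T. ✓
v: successors {s, v, x, z}; p ∨ ¬□p there: s:T, v:T, x:T, z:T. ✓
w: successors {s, v, w, x, z}; p ∨ ¬□p there: s:T, v:T, w:T, x:T, z:T. ✓
x: successors {t, v, y}; p ∨ ¬□p there: t:T, v:T, y:F. ✗
y: successors {s, t, v}; p ∨ ¬□p there: s:T, t:T, v:T. ✓
z: successors {t, v, w, y, z}; p ∨ ¬□p there: t:T, v:T, w:T, y:F, z:T. ✗
— 4 worlds.
For ◇(¬◇¬p ∧ p):
s: successors {s, t, w, x, y}; ¬◇¬p ∧ p there: s:F, t:T, w:T, x:F, y:F. ✓
t: successors {s, v, x, z}; ¬◇¬p ∧ p there: s:F, v:T, x:F, z:F. ✓
v: successors {s, v, x, z}; ¬◇¬p ∧ p there: s:F, v:T, x:F, z:F. ✓
w: successors {s, v, w, x, z}; ¬◇¬p ∧ p there: s:F, v:T, w:T, x:F, z:F. ✓
x: successors {t, v, y}; ¬◇¬p ∧ p there: t:T, v:T, y:F. ✓
y: successors {s, t, v}; ¬◇¬p ∧ p there: s:F, t:T, v:T. ✓
z: successors {t, v, w, y, z}; ¬◇¬p ∧ p there: t:T, v:T, w:T, y:F, z:F. ✓
— 7 worlds.

4 and 7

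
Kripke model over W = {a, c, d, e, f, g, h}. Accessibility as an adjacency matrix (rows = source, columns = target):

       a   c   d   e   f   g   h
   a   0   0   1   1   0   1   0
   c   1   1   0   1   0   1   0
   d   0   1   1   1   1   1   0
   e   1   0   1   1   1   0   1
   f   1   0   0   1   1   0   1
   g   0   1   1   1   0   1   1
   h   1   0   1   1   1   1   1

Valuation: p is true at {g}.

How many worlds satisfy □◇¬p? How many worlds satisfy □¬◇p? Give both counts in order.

For □◇¬p:
a: successors {d, e, g}; ◇¬p there: d:T, e:T, g:T. ✓
c: successors {a, c, e, g}; ◇¬p there: a:T, c:T, e:T, g:T. ✓
d: successors {c, d, e, f, g}; ◇¬p there: c:T, d:T, e:T, f:T, g:T. ✓
e: successors {a, d, e, f, h}; ◇¬p there: a:T, d:T, e:T, f:T, h:T. ✓
f: successors {a, e, f, h}; ◇¬p there: a:T, e:T, f:T, h:T. ✓
g: successors {c, d, e, g, h}; ◇¬p there: c:T, d:T, e:T, g:T, h:T. ✓
h: successors {a, d, e, f, g, h}; ◇¬p there: a:T, d:T, e:T, f:T, g:T, h:T. ✓
— 7 worlds.
For □¬◇p:
a: successors {d, e, g}; ¬◇p there: d:F, e:T, g:F. ✗
c: successors {a, c, e, g}; ¬◇p there: a:F, c:F, e:T, g:F. ✗
d: successors {c, d, e, f, g}; ¬◇p there: c:F, d:F, e:T, f:T, g:F. ✗
e: successors {a, d, e, f, h}; ¬◇p there: a:F, d:F, e:T, f:T, h:F. ✗
f: successors {a, e, f, h}; ¬◇p there: a:F, e:T, f:T, h:F. ✗
g: successors {c, d, e, g, h}; ¬◇p there: c:F, d:F, e:T, g:F, h:F. ✗
h: successors {a, d, e, f, g, h}; ¬◇p there: a:F, d:F, e:T, f:T, g:F, h:F. ✗
— 0 worlds.

7 and 0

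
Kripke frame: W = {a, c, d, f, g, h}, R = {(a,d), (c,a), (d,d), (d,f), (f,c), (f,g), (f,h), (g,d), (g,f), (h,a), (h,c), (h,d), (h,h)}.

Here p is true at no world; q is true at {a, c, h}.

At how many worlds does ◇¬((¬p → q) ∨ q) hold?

5

a: successors {d}; ¬((¬p → q) ∨ q) there: d:T. ✓
c: successors {a}; ¬((¬p → q) ∨ q) there: a:F. ✗
d: successors {d, f}; ¬((¬p → q) ∨ q) there: d:T, f:T. ✓
f: successors {c, g, h}; ¬((¬p → q) ∨ q) there: c:F, g:T, h:F. ✓
g: successors {d, f}; ¬((¬p → q) ∨ q) there: d:T, f:T. ✓
h: successors {a, c, d, h}; ¬((¬p → q) ∨ q) there: a:F, c:F, d:T, h:F. ✓
Satisfying worlds: {a, d, f, g, h}.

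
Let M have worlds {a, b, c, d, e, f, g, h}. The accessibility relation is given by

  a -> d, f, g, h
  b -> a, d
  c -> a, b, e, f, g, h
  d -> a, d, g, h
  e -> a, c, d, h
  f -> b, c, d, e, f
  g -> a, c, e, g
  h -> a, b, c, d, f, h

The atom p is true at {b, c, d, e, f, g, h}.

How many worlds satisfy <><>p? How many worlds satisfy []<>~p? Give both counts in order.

8 and 0

For <><>p:
a: successors {d, f, g, h}; <>p there: d:T, f:T, g:T, h:T. ✓
b: successors {a, d}; <>p there: a:T, d:T. ✓
c: successors {a, b, e, f, g, h}; <>p there: a:T, b:T, e:T, f:T, g:T, h:T. ✓
d: successors {a, d, g, h}; <>p there: a:T, d:T, g:T, h:T. ✓
e: successors {a, c, d, h}; <>p there: a:T, c:T, d:T, h:T. ✓
f: successors {b, c, d, e, f}; <>p there: b:T, c:T, d:T, e:T, f:T. ✓
g: successors {a, c, e, g}; <>p there: a:T, c:T, e:T, g:T. ✓
h: successors {a, b, c, d, f, h}; <>p there: a:T, b:T, c:T, d:T, f:T, h:T. ✓
— 8 worlds.
For []<>~p:
a: successors {d, f, g, h}; <>~p there: d:T, f:F, g:T, h:T. ✗
b: successors {a, d}; <>~p there: a:F, d:T. ✗
c: successors {a, b, e, f, g, h}; <>~p there: a:F, b:T, e:T, f:F, g:T, h:T. ✗
d: successors {a, d, g, h}; <>~p there: a:F, d:T, g:T, h:T. ✗
e: successors {a, c, d, h}; <>~p there: a:F, c:T, d:T, h:T. ✗
f: successors {b, c, d, e, f}; <>~p there: b:T, c:T, d:T, e:T, f:F. ✗
g: successors {a, c, e, g}; <>~p there: a:F, c:T, e:T, g:T. ✗
h: successors {a, b, c, d, f, h}; <>~p there: a:F, b:T, c:T, d:T, f:F, h:T. ✗
— 0 worlds.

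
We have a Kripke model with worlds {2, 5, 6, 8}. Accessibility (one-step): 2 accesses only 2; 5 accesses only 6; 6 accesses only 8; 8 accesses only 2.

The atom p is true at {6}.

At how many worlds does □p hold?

2: successors {2}; p there: 2:F. ✗
5: successors {6}; p there: 6:T. ✓
6: successors {8}; p there: 8:F. ✗
8: successors {2}; p there: 2:F. ✗
Satisfying worlds: {5}.

1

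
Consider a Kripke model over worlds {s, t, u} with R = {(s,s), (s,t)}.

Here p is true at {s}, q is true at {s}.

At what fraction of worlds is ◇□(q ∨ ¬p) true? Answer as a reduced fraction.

1/3

s: successors {s, t}; □(q ∨ ¬p) there: s:T, t:T. ✓
t: no successors, so ◇□(q ∨ ¬p) fails. ✗
u: no successors, so ◇□(q ∨ ¬p) fails. ✗
That's 1 of 3 worlds, so 1/3.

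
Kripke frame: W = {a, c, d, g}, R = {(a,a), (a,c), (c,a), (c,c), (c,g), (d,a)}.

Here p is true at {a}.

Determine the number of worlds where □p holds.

2

a: successors {a, c}; p there: a:T, c:F. ✗
c: successors {a, c, g}; p there: a:T, c:F, g:F. ✗
d: successors {a}; p there: a:T. ✓
g: no successors, so □p holds vacuously. ✓
Satisfying worlds: {d, g}.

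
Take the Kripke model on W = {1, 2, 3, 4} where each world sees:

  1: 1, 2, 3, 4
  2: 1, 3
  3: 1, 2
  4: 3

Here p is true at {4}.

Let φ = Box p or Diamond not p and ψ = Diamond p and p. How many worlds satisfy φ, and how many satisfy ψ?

4 and 0

For Box p or Diamond not p:
1: Box p is F, Diamond not p is T. ✓
2: Box p is F, Diamond not p is T. ✓
3: Box p is F, Diamond not p is T. ✓
4: Box p is F, Diamond not p is T. ✓
— 4 worlds.
For Diamond p and p:
1: Diamond p is T, p is F. ✗
2: Diamond p is F, p is F. ✗
3: Diamond p is F, p is F. ✗
4: Diamond p is F, p is T. ✗
— 0 worlds.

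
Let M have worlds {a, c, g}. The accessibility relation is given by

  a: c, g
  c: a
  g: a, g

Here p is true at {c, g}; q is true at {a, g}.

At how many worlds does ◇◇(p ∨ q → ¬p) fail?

a: successors {c, g}; ◇(p ∨ q → ¬p) there: c:T, g:T. ✓
c: successors {a}; ◇(p ∨ q → ¬p) there: a:F. ✗
g: successors {a, g}; ◇(p ∨ q → ¬p) there: a:F, g:T. ✓
Satisfying worlds: {a, g}.
So ◇◇(p ∨ q → ¬p) fails at the other 1 world.

1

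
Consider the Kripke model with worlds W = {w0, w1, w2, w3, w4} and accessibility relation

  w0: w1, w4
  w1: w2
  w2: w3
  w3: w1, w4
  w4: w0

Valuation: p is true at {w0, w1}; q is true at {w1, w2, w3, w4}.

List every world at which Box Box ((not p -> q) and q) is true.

{w1, w2, w4}

w0: successors {w1, w4}; Box ((not p -> q) and q) there: w1:T, w4:F. ✗
w1: successors {w2}; Box ((not p -> q) and q) there: w2:T. ✓
w2: successors {w3}; Box ((not p -> q) and q) there: w3:T. ✓
w3: successors {w1, w4}; Box ((not p -> q) and q) there: w1:T, w4:F. ✗
w4: successors {w0}; Box ((not p -> q) and q) there: w0:T. ✓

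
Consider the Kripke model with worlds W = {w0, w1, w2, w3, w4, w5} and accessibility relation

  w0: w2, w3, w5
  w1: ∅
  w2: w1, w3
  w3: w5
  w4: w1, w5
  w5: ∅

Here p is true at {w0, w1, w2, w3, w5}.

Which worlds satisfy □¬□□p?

w0: successors {w2, w3, w5}; ¬□□p there: w2:F, w3:F, w5:F. ✗
w1: no successors, so □¬□□p holds vacuously. ✓
w2: successors {w1, w3}; ¬□□p there: w1:F, w3:F. ✗
w3: successors {w5}; ¬□□p there: w5:F. ✗
w4: successors {w1, w5}; ¬□□p there: w1:F, w5:F. ✗
w5: no successors, so □¬□□p holds vacuously. ✓

{w1, w5}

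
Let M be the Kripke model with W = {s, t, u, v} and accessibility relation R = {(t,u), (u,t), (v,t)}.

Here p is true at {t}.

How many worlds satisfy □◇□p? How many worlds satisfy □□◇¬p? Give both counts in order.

3 and 2

For □◇□p:
s: no successors, so □◇□p holds vacuously. ✓
t: successors {u}; ◇□p there: u:F. ✗
u: successors {t}; ◇□p there: t:T. ✓
v: successors {t}; ◇□p there: t:T. ✓
— 3 worlds.
For □□◇¬p:
s: no successors, so □□◇¬p holds vacuously. ✓
t: successors {u}; □◇¬p there: u:T. ✓
u: successors {t}; □◇¬p there: t:F. ✗
v: successors {t}; □◇¬p there: t:F. ✗
— 2 worlds.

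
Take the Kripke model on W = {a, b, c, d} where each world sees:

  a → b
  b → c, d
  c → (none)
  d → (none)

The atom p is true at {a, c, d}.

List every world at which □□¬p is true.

{b, c, d}

a: successors {b}; □¬p there: b:F. ✗
b: successors {c, d}; □¬p there: c:T, d:T. ✓
c: no successors, so □□¬p holds vacuously. ✓
d: no successors, so □□¬p holds vacuously. ✓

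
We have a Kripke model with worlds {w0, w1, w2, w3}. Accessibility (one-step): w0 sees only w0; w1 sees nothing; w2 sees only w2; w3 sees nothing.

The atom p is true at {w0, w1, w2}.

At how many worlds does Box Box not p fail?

2

w0: successors {w0}; Box not p there: w0:F. ✗
w1: no successors, so Box Box not p holds vacuously. ✓
w2: successors {w2}; Box not p there: w2:F. ✗
w3: no successors, so Box Box not p holds vacuously. ✓
Satisfying worlds: {w1, w3}.
So Box Box not p fails at the other 2 worlds.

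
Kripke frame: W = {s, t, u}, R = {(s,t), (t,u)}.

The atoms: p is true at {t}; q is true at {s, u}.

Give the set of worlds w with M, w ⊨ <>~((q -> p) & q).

s: successors {t}; ~((q -> p) & q) there: t:T. ✓
t: successors {u}; ~((q -> p) & q) there: u:T. ✓
u: no successors, so <>~((q -> p) & q) fails. ✗

{s, t}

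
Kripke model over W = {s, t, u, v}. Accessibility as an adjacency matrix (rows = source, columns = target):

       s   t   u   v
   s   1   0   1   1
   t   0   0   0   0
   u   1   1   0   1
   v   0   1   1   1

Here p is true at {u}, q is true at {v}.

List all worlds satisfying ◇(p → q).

{s, u, v}

s: successors {s, u, v}; p → q there: s:T, u:F, v:T. ✓
t: no successors, so ◇(p → q) fails. ✗
u: successors {s, t, v}; p → q there: s:T, t:T, v:T. ✓
v: successors {t, u, v}; p → q there: t:T, u:F, v:T. ✓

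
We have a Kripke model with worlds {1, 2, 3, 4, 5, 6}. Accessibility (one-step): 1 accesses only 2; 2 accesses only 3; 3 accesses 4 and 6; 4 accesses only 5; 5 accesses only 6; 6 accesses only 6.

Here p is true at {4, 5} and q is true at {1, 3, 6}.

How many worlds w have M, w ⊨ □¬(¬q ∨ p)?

3

1: successors {2}; ¬(¬q ∨ p) there: 2:F. ✗
2: successors {3}; ¬(¬q ∨ p) there: 3:T. ✓
3: successors {4, 6}; ¬(¬q ∨ p) there: 4:F, 6:T. ✗
4: successors {5}; ¬(¬q ∨ p) there: 5:F. ✗
5: successors {6}; ¬(¬q ∨ p) there: 6:T. ✓
6: successors {6}; ¬(¬q ∨ p) there: 6:T. ✓
Satisfying worlds: {2, 5, 6}.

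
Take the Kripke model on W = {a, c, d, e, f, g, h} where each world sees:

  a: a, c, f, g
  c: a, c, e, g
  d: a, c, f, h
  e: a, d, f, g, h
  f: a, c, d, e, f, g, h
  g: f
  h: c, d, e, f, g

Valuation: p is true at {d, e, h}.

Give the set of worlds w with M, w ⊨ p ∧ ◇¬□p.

{d, e, h}

a: p is F, ◇¬□p is T. ✗
c: p is F, ◇¬□p is T. ✗
d: p is T, ◇¬□p is T. ✓
e: p is T, ◇¬□p is T. ✓
f: p is F, ◇¬□p is T. ✗
g: p is F, ◇¬□p is T. ✗
h: p is T, ◇¬□p is T. ✓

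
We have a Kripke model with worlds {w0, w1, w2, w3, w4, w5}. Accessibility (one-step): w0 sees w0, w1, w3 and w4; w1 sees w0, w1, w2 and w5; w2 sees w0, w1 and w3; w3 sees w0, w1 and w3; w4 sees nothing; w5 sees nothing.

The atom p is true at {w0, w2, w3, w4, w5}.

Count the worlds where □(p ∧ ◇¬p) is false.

4

w0: successors {w0, w1, w3, w4}; p ∧ ◇¬p there: w0:T, w1:F, w3:T, w4:F. ✗
w1: successors {w0, w1, w2, w5}; p ∧ ◇¬p there: w0:T, w1:F, w2:T, w5:F. ✗
w2: successors {w0, w1, w3}; p ∧ ◇¬p there: w0:T, w1:F, w3:T. ✗
w3: successors {w0, w1, w3}; p ∧ ◇¬p there: w0:T, w1:F, w3:T. ✗
w4: no successors, so □(p ∧ ◇¬p) holds vacuously. ✓
w5: no successors, so □(p ∧ ◇¬p) holds vacuously. ✓
Satisfying worlds: {w4, w5}.
So □(p ∧ ◇¬p) fails at the other 4 worlds.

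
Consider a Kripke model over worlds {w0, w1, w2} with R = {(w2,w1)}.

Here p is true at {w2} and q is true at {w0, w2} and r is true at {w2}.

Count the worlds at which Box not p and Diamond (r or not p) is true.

1

w0: Box not p is T, Diamond (r or not p) is F. ✗
w1: Box not p is T, Diamond (r or not p) is F. ✗
w2: Box not p is T, Diamond (r or not p) is T. ✓
Satisfying worlds: {w2}.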